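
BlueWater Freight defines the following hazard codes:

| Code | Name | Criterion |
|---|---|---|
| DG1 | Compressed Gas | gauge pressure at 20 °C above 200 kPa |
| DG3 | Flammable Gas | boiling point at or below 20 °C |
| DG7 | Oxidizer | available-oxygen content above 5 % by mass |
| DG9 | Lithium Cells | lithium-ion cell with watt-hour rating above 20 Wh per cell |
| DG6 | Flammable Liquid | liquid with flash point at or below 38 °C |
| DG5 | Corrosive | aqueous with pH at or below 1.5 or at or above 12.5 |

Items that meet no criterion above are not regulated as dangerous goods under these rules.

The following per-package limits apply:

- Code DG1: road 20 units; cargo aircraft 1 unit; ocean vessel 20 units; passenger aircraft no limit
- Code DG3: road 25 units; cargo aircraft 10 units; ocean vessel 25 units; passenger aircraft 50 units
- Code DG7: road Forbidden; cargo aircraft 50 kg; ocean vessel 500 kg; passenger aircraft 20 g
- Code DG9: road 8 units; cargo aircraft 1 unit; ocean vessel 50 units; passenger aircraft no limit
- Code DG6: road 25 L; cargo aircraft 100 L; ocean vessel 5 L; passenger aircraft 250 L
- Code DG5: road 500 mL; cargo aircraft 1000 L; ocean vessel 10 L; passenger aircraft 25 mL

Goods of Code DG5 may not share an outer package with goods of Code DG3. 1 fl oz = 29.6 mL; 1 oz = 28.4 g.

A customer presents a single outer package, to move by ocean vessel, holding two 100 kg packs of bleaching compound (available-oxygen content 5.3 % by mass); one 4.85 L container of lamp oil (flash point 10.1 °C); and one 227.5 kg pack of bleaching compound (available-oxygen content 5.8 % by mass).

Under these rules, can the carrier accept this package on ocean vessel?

Yes

Bleaching compound: available-oxygen content 5.3 % by mass > 5 % by mass → Code DG7 (Oxidizer).
Flash point 10.1 °C meets the Code DG6 criterion (Flammable Liquid), so the lamp oil is Code DG6.
Bleaching compound: available-oxygen content 5.8 % by mass > 5 % by mass → Code DG7 (Oxidizer).
Total Code DG7: (two 100 kg packs = 200 kg) + 227.5 kg = 427.5 kg.
427.5 kg is within the ocean vessel limit of 500 kg for Code DG7.
Code DG6 quantity: 4.85 L.
4.85 L is within the ocean vessel limit of 5 L for Code DG6.
The segregation rule (Code DG5 with Code DG3) does not apply to Code DG7 with Code DG6.
Every hazard code is within its ocean vessel limit and no segregation rule is violated.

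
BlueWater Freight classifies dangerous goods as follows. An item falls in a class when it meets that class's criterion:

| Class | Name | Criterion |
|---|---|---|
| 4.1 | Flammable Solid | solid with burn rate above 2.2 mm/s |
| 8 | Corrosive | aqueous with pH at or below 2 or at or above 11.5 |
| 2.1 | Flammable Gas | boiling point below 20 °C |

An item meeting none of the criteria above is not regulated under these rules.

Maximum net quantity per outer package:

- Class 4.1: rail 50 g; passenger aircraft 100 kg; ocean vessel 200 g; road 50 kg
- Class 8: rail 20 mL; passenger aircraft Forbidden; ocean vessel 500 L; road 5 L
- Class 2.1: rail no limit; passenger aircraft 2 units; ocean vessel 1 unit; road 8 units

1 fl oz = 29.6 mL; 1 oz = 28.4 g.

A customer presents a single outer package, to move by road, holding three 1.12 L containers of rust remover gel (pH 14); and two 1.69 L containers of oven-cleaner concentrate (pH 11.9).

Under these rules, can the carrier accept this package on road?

No

Rust remover gel: pH 14 ≥ 11.5 → Class 8 (Corrosive).
The oven-cleaner concentrate has pH 11.9, which is ≥ 11.5, so it is Class 8 (Corrosive).
Class 8 net quantity: (three 1.12 L containers = 3.36 L) + (two 1.69 L containers = 3.38 L) = 6.74 L.
That exceeds the Class 8 road limit of 5 L.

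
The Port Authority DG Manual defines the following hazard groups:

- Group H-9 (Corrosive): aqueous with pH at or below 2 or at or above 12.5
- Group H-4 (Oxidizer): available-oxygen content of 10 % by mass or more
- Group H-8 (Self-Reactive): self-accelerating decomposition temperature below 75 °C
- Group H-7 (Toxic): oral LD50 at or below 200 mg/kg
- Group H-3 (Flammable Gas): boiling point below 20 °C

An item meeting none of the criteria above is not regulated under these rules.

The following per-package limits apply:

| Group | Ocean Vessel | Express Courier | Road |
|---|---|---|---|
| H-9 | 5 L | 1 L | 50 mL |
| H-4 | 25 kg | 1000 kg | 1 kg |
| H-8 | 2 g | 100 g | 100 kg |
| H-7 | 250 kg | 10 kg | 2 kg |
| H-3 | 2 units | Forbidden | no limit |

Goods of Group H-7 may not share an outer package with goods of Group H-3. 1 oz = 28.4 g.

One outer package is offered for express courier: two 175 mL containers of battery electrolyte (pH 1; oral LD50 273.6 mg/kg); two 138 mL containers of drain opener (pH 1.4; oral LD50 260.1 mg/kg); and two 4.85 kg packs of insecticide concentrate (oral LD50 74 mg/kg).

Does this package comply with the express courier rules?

Yes

pH 1 meets the Group H-9 criterion (Corrosive), so the battery electrolyte is Group H-9.
The drain opener has pH 1.4, which is ≤ 2, so it is Group H-9 (Corrosive).
Insecticide concentrate: oral LD50 74 mg/kg ≤ 200 mg/kg → Group H-7 (Toxic).
Group H-7 quantity: two 4.85 kg packs = 9.7 kg.
9.7 kg is within the express courier limit of 10 kg for Group H-7.
Group H-9 net quantity: (two 175 mL containers = 350 mL) + (two 138 mL containers = 276 mL) = 626 mL.
626 mL ≤ 1 L (express courier limit, Group H-9) — within limit.
The segregation rule (Group H-7 with Group H-3) does not apply to Group H-7 with Group H-9.
Every hazard group is within its express courier limit and no segregation rule is violated.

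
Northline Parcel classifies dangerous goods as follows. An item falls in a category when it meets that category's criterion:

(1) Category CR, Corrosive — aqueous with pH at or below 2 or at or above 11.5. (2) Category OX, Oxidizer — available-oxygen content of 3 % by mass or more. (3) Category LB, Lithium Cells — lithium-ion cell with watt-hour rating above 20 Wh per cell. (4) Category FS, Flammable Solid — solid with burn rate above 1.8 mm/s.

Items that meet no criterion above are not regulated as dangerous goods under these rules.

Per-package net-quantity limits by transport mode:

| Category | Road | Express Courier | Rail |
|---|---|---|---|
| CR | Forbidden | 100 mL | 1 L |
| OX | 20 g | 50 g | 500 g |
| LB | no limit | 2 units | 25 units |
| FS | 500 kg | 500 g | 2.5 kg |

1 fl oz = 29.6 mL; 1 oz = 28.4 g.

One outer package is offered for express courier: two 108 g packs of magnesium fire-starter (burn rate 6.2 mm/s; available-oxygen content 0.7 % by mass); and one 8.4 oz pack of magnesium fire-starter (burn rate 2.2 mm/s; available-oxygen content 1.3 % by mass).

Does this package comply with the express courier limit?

The magnesium fire-starter has burn rate 6.2 mm/s, which is > 1.8 mm/s, so it is Category FS (Flammable Solid).
Magnesium fire-starter: burn rate 2.2 mm/s > 1.8 mm/s → Category FS (Flammable Solid).
Category FS net quantity: (two 108 g packs = 216 g) + (one 8.4 oz pack = 238.56 g) = 454.56 g.
That is within the Category FS express courier limit of 500 g.

Yes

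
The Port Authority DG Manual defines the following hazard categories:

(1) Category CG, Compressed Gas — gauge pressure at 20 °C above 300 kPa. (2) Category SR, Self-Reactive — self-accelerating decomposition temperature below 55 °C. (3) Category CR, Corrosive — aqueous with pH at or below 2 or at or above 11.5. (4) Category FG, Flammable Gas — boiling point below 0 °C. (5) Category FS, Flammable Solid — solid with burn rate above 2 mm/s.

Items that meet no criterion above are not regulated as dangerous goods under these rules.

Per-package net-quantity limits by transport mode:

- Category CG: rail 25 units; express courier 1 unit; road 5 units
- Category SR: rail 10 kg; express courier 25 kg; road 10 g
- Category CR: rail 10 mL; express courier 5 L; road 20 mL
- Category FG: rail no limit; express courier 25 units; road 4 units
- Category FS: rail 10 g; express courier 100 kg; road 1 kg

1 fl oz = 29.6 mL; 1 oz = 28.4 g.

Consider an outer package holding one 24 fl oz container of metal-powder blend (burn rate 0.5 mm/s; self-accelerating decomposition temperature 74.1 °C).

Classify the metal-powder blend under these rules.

self-accelerating decomposition temperature 74.1 °C is not below 55 °C, so Category SR does not apply.
burn rate 0.5 mm/s is not above 2 mm/s, so Category FS does not apply.
No criterion is met, so the item is not regulated.

Not regulated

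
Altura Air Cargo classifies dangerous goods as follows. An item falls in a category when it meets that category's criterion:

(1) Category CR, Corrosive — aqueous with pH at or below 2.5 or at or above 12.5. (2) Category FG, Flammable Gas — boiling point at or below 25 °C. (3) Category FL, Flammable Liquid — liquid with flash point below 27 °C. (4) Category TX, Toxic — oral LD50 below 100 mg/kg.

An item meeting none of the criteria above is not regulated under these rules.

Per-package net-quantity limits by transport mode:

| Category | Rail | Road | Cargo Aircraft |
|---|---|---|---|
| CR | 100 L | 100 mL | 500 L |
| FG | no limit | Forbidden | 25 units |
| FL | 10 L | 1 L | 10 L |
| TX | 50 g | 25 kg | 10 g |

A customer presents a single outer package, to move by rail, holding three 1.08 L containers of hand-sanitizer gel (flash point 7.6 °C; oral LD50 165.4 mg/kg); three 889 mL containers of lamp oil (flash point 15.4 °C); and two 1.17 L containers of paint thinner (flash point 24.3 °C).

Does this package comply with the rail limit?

Hand-sanitizer gel: flash point 7.6 °C < 27 °C → Category FL (Flammable Liquid).
The lamp oil has flash point 15.4 °C, which is < 27 °C, so it is Category FL (Flammable Liquid).
With flash point 24.3 °C (< 27 °C), the paint thinner falls in Category FL.
Category FL net quantity: (three 1.08 L containers = 3.24 L) + (three 889 mL containers = 2.667 L) + (two 1.17 L containers = 2.34 L) = 8.247 L.
That is within the Category FL rail limit of 10 L.

Yes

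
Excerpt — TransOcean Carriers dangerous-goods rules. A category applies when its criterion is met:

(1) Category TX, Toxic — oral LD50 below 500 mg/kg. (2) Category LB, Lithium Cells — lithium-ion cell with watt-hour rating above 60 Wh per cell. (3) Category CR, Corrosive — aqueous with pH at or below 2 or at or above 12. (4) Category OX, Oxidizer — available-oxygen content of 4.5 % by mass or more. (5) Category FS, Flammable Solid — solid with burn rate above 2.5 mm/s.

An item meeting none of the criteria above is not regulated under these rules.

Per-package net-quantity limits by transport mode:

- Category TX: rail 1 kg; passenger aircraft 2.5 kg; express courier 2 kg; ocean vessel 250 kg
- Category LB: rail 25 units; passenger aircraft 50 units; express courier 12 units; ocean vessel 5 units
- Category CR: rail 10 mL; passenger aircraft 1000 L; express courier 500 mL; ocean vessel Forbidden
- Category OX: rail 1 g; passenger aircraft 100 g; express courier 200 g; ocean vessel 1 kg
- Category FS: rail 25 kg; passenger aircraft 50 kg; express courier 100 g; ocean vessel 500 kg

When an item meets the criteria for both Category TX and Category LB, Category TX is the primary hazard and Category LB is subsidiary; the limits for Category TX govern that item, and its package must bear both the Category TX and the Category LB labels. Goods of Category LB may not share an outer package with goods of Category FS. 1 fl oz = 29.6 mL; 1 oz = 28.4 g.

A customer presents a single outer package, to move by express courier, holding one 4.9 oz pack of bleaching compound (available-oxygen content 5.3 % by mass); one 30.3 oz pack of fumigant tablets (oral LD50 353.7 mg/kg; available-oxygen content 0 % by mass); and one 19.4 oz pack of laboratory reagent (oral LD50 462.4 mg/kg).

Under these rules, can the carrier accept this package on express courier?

Yes

Bleaching compound: available-oxygen content 5.3 % by mass ≥ 4.5 % by mass → Category OX (Oxidizer).
Oral LD50 353.7 mg/kg meets the Category TX criterion (Toxic), so the fumigant tablets are Category TX.
Oral LD50 462.4 mg/kg meets the Category TX criterion (Toxic), so the laboratory reagent is Category TX.
Category TX net quantity: (one 30.3 oz pack = 860.52 g) + (one 19.4 oz pack = 550.96 g) = 1411.48 g.
1411.48 g ≤ 2 kg (express courier limit, Category TX) — within limit.
Category OX quantity: one 4.9 oz pack = 139.16 g.
139.16 g is within the express courier limit of 200 g for Category OX.
The segregation rule (Category LB with Category FS) does not apply to Category TX with Category OX.
Every hazard category is within its express courier limit and no segregation rule is violated.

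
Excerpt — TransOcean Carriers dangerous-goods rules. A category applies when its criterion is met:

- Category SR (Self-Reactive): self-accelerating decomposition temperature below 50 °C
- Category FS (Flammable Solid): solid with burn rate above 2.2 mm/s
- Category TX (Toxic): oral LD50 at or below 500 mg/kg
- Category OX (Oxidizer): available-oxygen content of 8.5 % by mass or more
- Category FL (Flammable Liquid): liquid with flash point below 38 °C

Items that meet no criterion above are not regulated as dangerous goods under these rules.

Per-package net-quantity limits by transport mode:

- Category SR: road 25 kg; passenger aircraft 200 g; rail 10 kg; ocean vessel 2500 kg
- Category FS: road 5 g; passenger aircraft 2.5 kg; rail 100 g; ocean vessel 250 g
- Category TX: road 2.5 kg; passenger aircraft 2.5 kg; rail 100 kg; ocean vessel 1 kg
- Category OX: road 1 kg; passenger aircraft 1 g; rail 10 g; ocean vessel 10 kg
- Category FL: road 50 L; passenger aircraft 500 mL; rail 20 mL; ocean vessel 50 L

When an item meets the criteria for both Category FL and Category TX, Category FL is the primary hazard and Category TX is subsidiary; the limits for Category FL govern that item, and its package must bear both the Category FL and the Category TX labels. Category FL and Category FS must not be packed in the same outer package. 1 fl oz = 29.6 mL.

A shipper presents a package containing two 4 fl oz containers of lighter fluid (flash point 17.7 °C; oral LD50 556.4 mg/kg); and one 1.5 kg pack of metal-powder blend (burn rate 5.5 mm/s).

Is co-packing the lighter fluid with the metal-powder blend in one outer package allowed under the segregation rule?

No

Lighter fluid: flash point 17.7 °C < 38 °C → Category FL (Flammable Liquid).
With burn rate 5.5 mm/s (> 2.2 mm/s), the metal-powder blend falls in Category FS.
Category FL and Category FS may not share an outer package.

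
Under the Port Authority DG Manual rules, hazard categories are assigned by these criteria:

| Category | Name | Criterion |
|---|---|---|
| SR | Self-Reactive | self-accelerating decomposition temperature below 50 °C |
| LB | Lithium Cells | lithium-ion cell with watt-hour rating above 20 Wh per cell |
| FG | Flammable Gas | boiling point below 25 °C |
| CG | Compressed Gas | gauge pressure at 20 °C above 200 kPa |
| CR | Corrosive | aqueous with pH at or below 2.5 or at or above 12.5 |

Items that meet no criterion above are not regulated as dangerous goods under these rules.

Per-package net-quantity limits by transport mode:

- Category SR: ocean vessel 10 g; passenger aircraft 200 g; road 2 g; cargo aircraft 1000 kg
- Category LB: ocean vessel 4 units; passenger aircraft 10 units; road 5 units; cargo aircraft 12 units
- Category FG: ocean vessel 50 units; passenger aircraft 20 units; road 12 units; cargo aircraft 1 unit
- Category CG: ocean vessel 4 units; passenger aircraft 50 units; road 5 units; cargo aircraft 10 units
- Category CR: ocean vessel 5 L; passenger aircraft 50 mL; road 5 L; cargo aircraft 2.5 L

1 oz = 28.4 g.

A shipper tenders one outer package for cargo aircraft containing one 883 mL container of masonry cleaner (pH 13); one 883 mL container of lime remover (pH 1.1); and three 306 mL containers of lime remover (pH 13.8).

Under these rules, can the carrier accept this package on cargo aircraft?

No

The masonry cleaner has pH 13, which is ≥ 12.5, so it is Category CR (Corrosive).
pH 1.1 meets the Category CR criterion (Corrosive), so the lime remover is Category CR.
The lime remover has pH 13.8, which is ≥ 12.5, so it is Category CR (Corrosive).
Category CR net quantity: 883 mL + 883 mL + (three 306 mL containers = 918 mL) = 2.684 L.
2.684 L exceeds the cargo aircraft limit of 2.5 L for Category CR.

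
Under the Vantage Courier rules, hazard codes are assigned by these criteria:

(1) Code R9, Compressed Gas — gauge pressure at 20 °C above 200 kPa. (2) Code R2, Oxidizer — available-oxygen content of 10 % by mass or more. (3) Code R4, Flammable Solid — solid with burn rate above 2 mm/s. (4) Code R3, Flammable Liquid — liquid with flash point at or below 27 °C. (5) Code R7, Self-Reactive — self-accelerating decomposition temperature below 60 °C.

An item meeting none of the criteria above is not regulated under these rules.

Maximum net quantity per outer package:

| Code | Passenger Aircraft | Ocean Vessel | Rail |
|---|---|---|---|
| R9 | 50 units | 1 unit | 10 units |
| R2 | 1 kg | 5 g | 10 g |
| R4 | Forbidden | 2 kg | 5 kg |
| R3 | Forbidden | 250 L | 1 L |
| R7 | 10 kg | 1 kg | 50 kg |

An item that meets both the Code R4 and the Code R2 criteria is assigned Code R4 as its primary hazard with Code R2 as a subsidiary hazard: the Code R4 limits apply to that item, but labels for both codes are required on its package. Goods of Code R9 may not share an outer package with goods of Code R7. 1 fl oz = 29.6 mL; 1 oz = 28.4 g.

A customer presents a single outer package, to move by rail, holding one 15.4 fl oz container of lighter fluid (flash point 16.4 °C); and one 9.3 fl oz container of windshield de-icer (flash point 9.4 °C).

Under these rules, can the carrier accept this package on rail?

Yes

The lighter fluid has flash point 16.4 °C, which is ≤ 27 °C, so it is Code R3 (Flammable Liquid).
The windshield de-icer has flash point 9.4 °C, which is ≤ 27 °C, so it is Code R3 (Flammable Liquid).
Code R3 net quantity: (one 15.4 fl oz container = 455.84 mL) + (one 9.3 fl oz container = 275.28 mL) = 731.12 mL.
731.12 mL is within the rail limit of 1 L for Code R3.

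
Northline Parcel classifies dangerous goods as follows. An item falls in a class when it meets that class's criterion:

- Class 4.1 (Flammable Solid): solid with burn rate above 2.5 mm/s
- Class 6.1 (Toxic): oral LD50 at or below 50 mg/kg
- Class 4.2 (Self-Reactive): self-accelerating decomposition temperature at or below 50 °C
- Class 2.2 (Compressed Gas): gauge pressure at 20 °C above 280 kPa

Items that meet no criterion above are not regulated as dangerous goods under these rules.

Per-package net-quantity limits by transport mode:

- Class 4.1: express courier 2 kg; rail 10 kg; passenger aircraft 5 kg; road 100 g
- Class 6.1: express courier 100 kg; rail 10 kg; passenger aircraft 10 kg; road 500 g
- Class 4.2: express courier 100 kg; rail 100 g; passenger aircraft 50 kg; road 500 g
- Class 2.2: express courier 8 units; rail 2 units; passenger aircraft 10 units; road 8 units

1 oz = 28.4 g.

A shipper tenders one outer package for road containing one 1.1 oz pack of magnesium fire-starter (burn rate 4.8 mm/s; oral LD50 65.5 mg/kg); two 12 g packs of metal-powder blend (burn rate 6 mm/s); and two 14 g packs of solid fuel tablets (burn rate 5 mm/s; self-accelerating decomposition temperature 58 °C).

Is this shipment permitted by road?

Yes

The magnesium fire-starter has burn rate 4.8 mm/s, which is > 2.5 mm/s, so it is Class 4.1 (Flammable Solid).
Metal-powder blend: burn rate 6 mm/s > 2.5 mm/s → Class 4.1 (Flammable Solid).
The solid fuel tablets have burn rate 5 mm/s, which is > 2.5 mm/s, so they are Class 4.1 (Flammable Solid).
Total Class 4.1: (one 1.1 oz pack = 31.24 g) + (two 12 g packs = 24 g) + (two 14 g packs = 28 g) = 83.24 g.
That is within the Class 4.1 road limit of 100 g.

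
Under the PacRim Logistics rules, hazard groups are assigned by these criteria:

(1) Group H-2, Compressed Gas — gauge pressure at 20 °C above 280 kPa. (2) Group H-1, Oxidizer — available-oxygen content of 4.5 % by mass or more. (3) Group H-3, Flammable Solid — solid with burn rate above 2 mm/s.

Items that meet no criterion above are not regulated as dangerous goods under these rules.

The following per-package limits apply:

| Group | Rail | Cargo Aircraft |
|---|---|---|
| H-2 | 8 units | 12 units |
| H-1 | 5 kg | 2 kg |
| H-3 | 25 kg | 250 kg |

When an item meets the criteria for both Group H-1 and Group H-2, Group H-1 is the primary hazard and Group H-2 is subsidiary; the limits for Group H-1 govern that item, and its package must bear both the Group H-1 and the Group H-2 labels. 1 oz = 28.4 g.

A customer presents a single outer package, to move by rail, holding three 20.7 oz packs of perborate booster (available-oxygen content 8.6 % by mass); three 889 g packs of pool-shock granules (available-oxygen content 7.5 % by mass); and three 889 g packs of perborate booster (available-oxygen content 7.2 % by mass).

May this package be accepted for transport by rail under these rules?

No

Perborate booster: available-oxygen content 8.6 % by mass ≥ 4.5 % by mass → Group H-1 (Oxidizer).
With available-oxygen content 7.5 % by mass (≥ 4.5 % by mass), the pool-shock granules fall in Group H-1.
Available-oxygen content 7.2 % by mass meets the Group H-1 criterion (Oxidizer), so the perborate booster is Group H-1.
Group H-1 net quantity: (three 20.7 oz packs = 1763.64 g) + (three 889 g packs = 2.667 kg) + (three 889 g packs = 2.667 kg) = 7097.64 g.
7097.64 g exceeds the rail limit of 5 kg for Group H-1.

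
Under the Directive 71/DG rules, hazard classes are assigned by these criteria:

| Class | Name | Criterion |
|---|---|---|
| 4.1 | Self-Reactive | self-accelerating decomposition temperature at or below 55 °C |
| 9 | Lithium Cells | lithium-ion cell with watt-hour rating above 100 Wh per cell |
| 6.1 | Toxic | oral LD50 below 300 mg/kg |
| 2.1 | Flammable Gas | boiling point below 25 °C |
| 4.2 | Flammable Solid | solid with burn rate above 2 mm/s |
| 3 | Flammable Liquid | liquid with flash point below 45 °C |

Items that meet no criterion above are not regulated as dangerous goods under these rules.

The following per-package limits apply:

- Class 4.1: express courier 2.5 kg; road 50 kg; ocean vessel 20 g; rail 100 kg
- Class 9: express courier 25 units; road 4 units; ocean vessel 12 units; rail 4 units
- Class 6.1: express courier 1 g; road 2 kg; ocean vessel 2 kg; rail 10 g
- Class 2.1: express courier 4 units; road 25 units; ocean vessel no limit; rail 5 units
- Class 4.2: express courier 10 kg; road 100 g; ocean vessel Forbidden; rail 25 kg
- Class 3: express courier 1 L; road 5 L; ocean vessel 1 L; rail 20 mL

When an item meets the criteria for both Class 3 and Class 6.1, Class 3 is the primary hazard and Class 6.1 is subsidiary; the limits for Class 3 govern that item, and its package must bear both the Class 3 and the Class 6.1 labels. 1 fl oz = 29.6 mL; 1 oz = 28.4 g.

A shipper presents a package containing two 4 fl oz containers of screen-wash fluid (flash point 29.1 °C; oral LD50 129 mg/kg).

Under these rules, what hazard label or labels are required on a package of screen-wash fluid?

Flash point 29.1 °C meets the Class 3 criterion (Flammable Liquid), so the screen-wash fluid is Class 3.
With oral LD50 129 mg/kg (< 300 mg/kg), the screen-wash fluid falls in Class 6.1.
By the precedence rule Class 3 is primary and Class 6.1 is subsidiary, and that rule requires both labels on the package.

Class 3 and 6.1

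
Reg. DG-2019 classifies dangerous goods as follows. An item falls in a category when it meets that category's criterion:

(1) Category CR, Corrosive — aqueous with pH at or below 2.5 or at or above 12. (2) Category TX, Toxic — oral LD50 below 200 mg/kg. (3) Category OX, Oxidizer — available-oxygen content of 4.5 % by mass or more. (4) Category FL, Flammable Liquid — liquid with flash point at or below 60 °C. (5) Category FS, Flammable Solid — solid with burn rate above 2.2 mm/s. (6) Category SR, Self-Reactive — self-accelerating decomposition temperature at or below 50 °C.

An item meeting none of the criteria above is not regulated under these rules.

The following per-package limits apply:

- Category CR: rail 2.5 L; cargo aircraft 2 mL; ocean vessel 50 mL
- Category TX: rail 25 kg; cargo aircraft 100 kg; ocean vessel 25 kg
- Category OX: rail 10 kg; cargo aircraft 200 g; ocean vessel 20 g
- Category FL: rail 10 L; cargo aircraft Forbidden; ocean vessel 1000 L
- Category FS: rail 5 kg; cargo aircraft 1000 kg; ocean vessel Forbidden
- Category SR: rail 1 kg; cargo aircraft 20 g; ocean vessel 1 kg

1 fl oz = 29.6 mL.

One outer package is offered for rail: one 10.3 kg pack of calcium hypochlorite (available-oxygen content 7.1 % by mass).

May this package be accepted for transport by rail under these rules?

No

With available-oxygen content 7.1 % by mass (≥ 4.5 % by mass), the calcium hypochlorite falls in Category OX.
Category OX quantity: 10.3 kg.
That exceeds the Category OX rail limit of 10 kg.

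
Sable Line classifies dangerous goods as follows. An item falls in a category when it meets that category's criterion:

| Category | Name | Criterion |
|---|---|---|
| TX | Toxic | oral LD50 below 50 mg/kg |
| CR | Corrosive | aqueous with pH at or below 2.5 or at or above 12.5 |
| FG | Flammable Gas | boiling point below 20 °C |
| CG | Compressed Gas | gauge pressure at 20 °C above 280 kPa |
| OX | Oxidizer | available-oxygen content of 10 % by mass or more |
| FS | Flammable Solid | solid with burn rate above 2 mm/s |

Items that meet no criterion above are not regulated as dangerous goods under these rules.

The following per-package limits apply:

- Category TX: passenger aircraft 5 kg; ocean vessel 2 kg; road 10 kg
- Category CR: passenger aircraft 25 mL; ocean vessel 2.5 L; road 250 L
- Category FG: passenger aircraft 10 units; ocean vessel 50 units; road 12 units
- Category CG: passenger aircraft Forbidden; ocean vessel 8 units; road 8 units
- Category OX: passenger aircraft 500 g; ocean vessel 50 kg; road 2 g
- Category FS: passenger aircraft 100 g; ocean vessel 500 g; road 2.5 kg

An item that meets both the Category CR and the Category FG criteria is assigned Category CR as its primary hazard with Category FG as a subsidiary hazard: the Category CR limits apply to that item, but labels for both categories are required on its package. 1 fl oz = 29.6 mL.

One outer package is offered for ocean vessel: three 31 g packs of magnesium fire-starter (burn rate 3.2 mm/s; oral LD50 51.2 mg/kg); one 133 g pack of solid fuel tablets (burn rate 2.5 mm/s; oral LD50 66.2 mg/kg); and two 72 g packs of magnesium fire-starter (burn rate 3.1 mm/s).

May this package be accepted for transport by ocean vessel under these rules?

Yes

Burn rate 3.2 mm/s meets the Category FS criterion (Flammable Solid), so the magnesium fire-starter is Category FS.
With burn rate 2.5 mm/s (> 2 mm/s), the solid fuel tablets fall in Category FS.
The magnesium fire-starter has burn rate 3.1 mm/s, which is > 2 mm/s, so it is Category FS (Flammable Solid).
Category FS net quantity: (three 31 g packs = 93 g) + 133 g + (two 72 g packs = 144 g) = 370 g.
370 g is within the ocean vessel limit of 500 g for Category FS.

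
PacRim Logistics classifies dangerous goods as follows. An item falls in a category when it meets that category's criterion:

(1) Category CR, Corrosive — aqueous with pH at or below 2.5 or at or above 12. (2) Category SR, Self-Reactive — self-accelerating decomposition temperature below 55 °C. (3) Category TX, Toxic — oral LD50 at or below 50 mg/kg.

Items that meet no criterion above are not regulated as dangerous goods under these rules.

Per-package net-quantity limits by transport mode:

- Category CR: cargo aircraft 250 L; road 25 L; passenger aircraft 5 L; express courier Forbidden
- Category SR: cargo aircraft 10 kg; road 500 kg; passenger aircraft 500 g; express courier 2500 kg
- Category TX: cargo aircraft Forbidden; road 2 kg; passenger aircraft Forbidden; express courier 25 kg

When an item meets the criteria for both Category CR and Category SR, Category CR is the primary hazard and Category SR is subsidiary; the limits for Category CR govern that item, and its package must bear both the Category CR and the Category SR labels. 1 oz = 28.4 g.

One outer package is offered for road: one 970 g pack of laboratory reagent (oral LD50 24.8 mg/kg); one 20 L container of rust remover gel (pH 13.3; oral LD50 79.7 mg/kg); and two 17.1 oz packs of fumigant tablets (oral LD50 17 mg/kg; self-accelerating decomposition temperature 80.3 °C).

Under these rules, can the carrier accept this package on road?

Yes

Laboratory reagent: oral LD50 24.8 mg/kg ≤ 50 mg/kg → Category TX (Toxic).
With pH 13.3 (≥ 12), the rust remover gel falls in Category CR.
The fumigant tablets have oral LD50 17 mg/kg, which is ≤ 50 mg/kg, so they are Category TX (Toxic).
Category CR quantity: 20 L.
That is within the Category CR road limit of 25 L.
Total Category TX: 970 g + (two 17.1 oz packs = 971.28 g) = 1941.28 g.
1941.28 g ≤ 2 kg (road limit, Category TX) — within limit.
Every hazard category is within its road limit and no segregation rule is violated.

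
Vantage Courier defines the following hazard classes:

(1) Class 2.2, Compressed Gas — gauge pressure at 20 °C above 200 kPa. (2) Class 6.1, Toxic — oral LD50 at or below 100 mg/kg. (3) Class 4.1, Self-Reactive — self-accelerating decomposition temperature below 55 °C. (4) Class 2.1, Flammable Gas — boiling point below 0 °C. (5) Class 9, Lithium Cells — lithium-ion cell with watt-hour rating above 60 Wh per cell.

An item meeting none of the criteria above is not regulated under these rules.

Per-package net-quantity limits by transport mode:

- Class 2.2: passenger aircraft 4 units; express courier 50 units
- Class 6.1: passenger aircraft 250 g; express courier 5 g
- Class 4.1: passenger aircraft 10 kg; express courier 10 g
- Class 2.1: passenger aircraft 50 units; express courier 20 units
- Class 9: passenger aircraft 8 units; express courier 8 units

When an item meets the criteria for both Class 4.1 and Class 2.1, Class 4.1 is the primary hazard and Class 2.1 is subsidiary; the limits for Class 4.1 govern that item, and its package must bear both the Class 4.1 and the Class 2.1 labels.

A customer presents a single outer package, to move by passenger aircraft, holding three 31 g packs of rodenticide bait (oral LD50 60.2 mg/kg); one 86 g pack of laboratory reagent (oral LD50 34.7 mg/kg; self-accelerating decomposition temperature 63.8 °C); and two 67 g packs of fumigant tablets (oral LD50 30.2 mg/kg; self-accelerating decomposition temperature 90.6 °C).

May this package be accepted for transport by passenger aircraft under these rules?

Rodenticide bait: oral LD50 60.2 mg/kg ≤ 100 mg/kg → Class 6.1 (Toxic).
The laboratory reagent has oral LD50 34.7 mg/kg, which is ≤ 100 mg/kg, so it is Class 6.1 (Toxic).
Oral LD50 30.2 mg/kg meets the Class 6.1 criterion (Toxic), so the fumigant tablets are Class 6.1.
Class 6.1 net quantity: (three 31 g packs = 93 g) + 86 g + (two 67 g packs = 134 g) = 313 g.
313 g exceeds the passenger aircraft limit of 250 g for Class 6.1.

No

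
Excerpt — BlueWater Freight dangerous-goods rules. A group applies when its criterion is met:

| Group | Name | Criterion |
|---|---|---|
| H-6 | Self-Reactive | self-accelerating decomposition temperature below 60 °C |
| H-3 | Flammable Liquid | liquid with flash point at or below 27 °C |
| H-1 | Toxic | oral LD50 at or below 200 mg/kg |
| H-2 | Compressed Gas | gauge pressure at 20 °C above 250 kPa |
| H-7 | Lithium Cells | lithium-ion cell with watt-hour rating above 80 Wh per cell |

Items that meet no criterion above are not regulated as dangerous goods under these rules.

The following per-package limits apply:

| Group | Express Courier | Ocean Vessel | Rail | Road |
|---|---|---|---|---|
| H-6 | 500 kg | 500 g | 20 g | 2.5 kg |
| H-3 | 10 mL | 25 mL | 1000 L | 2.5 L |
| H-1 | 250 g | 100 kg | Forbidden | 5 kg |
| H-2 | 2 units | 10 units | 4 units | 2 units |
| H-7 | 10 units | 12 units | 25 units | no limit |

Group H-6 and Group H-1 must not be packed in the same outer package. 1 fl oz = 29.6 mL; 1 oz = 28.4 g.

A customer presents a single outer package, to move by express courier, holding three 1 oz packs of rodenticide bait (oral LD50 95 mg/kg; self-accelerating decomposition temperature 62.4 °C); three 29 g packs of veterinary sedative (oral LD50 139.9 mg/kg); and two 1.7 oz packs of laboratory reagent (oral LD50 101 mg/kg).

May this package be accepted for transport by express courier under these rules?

The rodenticide bait has oral LD50 95 mg/kg, which is ≤ 200 mg/kg, so it is Group H-1 (Toxic).
Oral LD50 139.9 mg/kg meets the Group H-1 criterion (Toxic), so the veterinary sedative is Group H-1.
Oral LD50 101 mg/kg meets the Group H-1 criterion (Toxic), so the laboratory reagent is Group H-1.
Total Group H-1: (three 1 oz packs = 85.2 g) + (three 29 g packs = 87 g) + (two 1.7 oz packs = 96.56 g) = 268.76 g.
That exceeds the Group H-1 express courier limit of 250 g.

No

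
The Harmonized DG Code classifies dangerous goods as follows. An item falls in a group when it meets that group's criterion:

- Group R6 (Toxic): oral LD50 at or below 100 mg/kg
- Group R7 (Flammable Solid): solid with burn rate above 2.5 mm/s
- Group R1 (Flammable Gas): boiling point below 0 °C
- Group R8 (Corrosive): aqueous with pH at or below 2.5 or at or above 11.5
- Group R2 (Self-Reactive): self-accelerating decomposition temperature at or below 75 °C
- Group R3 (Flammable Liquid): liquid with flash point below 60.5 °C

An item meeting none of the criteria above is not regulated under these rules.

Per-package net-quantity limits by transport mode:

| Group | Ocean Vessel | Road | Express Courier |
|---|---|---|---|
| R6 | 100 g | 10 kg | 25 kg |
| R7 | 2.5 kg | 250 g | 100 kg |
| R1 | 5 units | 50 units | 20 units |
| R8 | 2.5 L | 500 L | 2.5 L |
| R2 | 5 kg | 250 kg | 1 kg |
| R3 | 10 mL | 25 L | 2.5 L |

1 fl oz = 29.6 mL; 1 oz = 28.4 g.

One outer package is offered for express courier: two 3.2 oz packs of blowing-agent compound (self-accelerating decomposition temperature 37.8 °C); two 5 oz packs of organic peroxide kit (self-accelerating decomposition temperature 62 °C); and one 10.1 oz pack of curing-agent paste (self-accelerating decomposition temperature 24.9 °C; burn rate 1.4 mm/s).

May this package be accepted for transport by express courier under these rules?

Yes

Blowing-agent compound: self-accelerating decomposition temperature 37.8 °C ≤ 75 °C → Group R2 (Self-Reactive).
The organic peroxide kit has self-accelerating decomposition temperature 62 °C, which is ≤ 75 °C, so it is Group R2 (Self-Reactive).
Curing-agent paste: self-accelerating decomposition temperature 24.9 °C ≤ 75 °C → Group R2 (Self-Reactive).
Total Group R2: (two 3.2 oz packs = 181.76 g) + (two 5 oz packs = 284 g) + (one 10.1 oz pack = 286.84 g) = 752.6 g.
That is within the Group R2 express courier limit of 1 kg.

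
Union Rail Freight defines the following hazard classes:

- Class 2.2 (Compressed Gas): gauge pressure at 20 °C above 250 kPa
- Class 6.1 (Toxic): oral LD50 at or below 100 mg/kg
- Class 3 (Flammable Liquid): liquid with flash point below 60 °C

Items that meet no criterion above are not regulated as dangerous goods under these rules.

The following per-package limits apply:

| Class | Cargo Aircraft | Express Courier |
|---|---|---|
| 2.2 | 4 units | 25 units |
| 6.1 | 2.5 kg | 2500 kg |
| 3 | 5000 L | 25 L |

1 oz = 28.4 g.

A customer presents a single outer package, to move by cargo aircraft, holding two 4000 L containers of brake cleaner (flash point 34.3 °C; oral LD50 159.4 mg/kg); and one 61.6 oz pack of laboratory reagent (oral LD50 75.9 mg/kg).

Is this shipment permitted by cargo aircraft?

Brake cleaner: flash point 34.3 °C < 60 °C → Class 3 (Flammable Liquid).
The laboratory reagent has oral LD50 75.9 mg/kg, which is ≤ 100 mg/kg, so it is Class 6.1 (Toxic).
Class 6.1 quantity: one 61.6 oz pack = 1749.44 g.
1749.44 g is within the cargo aircraft limit of 2.5 kg for Class 6.1.
Class 3 quantity: two 4000 L containers = 8000 L.
8000 L > 5000 L (cargo aircraft limit, Class 3) — over the limit.

No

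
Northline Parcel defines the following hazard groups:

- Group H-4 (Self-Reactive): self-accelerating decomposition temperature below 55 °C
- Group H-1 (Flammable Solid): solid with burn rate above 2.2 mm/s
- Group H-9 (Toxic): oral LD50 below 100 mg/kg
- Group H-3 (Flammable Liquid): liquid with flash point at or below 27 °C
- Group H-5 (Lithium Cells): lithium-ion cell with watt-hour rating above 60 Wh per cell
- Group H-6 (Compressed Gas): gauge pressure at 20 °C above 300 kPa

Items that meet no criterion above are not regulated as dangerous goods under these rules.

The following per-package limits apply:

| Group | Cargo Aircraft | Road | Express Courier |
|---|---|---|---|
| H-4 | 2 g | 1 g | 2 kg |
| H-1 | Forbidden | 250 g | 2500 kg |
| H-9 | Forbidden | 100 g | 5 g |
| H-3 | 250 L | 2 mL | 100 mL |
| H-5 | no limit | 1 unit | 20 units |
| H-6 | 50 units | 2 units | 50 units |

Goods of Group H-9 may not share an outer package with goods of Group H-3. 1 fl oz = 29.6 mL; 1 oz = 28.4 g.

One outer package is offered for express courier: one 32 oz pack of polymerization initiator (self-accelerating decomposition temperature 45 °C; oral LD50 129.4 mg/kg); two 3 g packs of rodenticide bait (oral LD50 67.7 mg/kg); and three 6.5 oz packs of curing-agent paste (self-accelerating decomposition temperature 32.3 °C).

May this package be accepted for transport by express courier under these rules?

Self-accelerating decomposition temperature 45 °C meets the Group H-4 criterion (Self-Reactive), so the polymerization initiator is Group H-4.
With oral LD50 67.7 mg/kg (< 100 mg/kg), the rodenticide bait falls in Group H-9.
Curing-agent paste: self-accelerating decomposition temperature 32.3 °C < 55 °C → Group H-4 (Self-Reactive).
Group H-4 net quantity: (one 32 oz pack = 908.8 g) + (three 6.5 oz packs = 553.8 g) = 1462.6 g.
1462.6 g is within the express courier limit of 2 kg for Group H-4.
Group H-9 quantity: two 3 g packs = 6 g.
That exceeds the Group H-9 express courier limit of 5 g.
The segregation rule (Group H-9 with Group H-3) does not apply to Group H-4 with Group H-9.

No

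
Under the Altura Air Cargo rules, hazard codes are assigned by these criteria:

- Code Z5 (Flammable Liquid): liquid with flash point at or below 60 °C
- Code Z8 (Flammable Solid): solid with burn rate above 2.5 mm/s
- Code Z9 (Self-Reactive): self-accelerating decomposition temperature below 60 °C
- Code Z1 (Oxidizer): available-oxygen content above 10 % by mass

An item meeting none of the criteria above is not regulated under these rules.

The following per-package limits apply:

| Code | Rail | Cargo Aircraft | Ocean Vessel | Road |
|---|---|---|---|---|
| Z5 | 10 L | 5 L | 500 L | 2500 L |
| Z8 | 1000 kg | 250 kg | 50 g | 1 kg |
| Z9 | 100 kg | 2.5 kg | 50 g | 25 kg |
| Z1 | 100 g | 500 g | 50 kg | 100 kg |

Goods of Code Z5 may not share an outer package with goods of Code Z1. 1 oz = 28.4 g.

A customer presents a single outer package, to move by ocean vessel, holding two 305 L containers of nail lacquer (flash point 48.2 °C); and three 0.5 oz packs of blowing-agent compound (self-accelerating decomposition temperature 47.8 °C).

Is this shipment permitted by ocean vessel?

No

Nail lacquer: flash point 48.2 °C ≤ 60 °C → Code Z5 (Flammable Liquid).
With self-accelerating decomposition temperature 47.8 °C (< 60 °C), the blowing-agent compound falls in Code Z9.
Code Z5 quantity: two 305 L containers = 610 L.
That exceeds the Code Z5 ocean vessel limit of 500 L.
Code Z9 quantity: three 0.5 oz packs = 42.6 g.
42.6 g is within the ocean vessel limit of 50 g for Code Z9.
The segregation rule (Code Z5 with Code Z1) does not apply to Code Z5 with Code Z9.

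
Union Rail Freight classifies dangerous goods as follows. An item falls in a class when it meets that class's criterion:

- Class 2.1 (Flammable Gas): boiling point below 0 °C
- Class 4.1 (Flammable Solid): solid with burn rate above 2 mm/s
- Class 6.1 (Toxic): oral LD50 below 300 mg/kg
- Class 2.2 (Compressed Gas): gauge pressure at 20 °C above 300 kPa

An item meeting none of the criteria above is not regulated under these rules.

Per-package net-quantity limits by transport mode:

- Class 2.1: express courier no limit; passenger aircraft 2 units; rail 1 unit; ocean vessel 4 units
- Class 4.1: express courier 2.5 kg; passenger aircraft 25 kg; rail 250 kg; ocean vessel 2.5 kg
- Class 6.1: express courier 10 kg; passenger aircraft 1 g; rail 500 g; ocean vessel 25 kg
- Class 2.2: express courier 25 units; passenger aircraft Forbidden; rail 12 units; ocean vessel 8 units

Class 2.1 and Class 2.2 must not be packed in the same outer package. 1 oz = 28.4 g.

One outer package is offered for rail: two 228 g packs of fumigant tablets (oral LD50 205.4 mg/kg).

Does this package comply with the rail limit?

With oral LD50 205.4 mg/kg (< 300 mg/kg), the fumigant tablets fall in Class 6.1.
Class 6.1 quantity: two 228 g packs = 456 g.
That is within the Class 6.1 rail limit of 500 g.

Yes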